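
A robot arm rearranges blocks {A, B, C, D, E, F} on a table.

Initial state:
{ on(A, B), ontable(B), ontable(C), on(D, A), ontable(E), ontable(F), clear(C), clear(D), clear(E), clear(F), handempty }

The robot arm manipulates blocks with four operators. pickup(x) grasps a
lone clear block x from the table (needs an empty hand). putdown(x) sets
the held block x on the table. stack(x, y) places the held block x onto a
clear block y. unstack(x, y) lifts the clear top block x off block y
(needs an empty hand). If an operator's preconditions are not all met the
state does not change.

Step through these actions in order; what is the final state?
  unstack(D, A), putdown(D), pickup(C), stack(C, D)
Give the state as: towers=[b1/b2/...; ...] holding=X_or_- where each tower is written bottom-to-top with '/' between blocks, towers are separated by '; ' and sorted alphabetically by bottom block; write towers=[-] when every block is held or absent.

towers=[B/A; D/C; E; F] holding=-

step 1 (unstack(D, A)): towers=[B/A; C; E; F] holding=D
step 2 (putdown(D)): towers=[B/A; C; D; E; F] holding=-
step 3 (pickup(C)): towers=[B/A; D; E; F] holding=C
step 4 (stack(C, D)): towers=[B/A; D/C; E; F] holding=-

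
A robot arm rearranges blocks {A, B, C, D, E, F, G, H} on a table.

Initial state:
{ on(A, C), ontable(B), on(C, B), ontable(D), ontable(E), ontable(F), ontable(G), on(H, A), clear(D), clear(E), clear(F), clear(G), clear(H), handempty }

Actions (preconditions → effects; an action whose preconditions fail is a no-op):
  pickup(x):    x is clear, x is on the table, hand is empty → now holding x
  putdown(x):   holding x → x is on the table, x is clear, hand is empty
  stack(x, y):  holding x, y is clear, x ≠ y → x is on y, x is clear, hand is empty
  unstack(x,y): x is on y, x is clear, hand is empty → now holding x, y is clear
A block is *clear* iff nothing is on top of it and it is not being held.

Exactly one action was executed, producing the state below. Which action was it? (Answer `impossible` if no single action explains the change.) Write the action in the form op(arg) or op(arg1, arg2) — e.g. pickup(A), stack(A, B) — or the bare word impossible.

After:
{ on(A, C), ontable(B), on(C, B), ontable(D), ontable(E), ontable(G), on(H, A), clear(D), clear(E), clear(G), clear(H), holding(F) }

target: towers=[B/C/A/H; D; E; G] holding=F
         pickup(G) → towers=[B/C/A/H; D; E; F] holding=G
         pickup(E) → towers=[B/C/A/H; D; F; G] holding=E
     unstack(H, A) → towers=[B/C/A; D; E; F; G] holding=H
         pickup(F) → towers=[B/C/A/H; D; E; G] holding=F  ← match
         pickup(D) → towers=[B/C/A/H; E; F; G] holding=D

pickup(F)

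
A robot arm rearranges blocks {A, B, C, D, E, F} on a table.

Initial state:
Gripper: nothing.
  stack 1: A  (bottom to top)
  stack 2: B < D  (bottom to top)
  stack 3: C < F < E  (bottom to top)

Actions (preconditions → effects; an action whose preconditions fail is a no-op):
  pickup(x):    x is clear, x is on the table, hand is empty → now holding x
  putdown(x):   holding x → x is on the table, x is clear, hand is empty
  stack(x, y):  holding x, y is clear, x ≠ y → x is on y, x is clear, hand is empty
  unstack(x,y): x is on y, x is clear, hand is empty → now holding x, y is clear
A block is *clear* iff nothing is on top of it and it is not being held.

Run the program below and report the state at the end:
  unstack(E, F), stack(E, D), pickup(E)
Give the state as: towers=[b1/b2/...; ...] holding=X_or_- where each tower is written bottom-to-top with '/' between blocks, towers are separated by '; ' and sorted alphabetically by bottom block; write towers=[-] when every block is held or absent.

step 1 (unstack(E, F)): towers=[A; B/D; C/F] holding=E
step 2 (stack(E, D)): towers=[A; B/D/E; C/F] holding=-
step 3 (pickup(E)) [no-op]: towers=[A; B/D/E; C/F] holding=-

towers=[A; B/D/E; C/F] holding=-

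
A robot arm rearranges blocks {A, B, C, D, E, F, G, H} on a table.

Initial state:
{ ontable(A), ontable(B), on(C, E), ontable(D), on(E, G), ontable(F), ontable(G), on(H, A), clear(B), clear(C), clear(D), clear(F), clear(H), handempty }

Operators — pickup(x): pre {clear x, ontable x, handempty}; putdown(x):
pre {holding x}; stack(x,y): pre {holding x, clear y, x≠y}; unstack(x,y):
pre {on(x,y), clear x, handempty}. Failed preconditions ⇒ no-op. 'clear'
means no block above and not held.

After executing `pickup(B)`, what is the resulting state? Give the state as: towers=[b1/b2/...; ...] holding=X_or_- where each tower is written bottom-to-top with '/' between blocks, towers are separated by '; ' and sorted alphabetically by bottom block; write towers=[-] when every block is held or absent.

before: towers=[A/H; B; D; F; G/E/C] holding=-
pre[pickup(B)]: clear(B) yes, ontable(B) yes, handempty yes
all met → apply pickup(B)
after:  towers=[A/H; D; F; G/E/C] holding=B

towers=[A/H; D; F; G/E/C] holding=B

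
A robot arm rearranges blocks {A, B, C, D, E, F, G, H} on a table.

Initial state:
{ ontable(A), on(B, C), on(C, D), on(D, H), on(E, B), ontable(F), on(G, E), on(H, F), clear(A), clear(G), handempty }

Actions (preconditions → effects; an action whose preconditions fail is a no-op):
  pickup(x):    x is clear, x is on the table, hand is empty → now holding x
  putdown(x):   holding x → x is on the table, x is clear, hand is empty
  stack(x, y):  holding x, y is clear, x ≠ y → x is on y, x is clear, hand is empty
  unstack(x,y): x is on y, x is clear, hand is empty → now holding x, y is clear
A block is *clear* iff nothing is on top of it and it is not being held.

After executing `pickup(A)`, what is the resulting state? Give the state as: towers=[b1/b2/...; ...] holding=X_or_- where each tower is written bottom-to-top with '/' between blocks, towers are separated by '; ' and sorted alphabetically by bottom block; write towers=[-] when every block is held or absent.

towers=[F/H/D/C/B/E/G] holding=A

before: towers=[A; F/H/D/C/B/E/G] holding=-
pre[pickup(A)]: clear(A) ok, ontable(A) ok, handempty ok
all met → apply pickup(A)
after:  towers=[F/H/D/C/B/E/G] holding=A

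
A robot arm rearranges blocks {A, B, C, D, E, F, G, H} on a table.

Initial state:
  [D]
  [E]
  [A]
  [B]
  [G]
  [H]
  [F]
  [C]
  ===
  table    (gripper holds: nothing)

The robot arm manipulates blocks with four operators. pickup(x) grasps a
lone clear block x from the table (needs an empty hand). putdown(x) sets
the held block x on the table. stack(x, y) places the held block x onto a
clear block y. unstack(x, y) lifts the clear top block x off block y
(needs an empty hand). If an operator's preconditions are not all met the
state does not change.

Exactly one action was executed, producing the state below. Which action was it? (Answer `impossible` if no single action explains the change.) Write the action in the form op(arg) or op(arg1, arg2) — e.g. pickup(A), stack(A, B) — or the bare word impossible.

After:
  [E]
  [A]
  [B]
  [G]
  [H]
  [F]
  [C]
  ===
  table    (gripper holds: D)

unstack(D, E)

target: towers=[C/F/H/G/B/A/E] holding=D
     unstack(D, E) → towers=[C/F/H/G/B/A/E] holding=D  ← match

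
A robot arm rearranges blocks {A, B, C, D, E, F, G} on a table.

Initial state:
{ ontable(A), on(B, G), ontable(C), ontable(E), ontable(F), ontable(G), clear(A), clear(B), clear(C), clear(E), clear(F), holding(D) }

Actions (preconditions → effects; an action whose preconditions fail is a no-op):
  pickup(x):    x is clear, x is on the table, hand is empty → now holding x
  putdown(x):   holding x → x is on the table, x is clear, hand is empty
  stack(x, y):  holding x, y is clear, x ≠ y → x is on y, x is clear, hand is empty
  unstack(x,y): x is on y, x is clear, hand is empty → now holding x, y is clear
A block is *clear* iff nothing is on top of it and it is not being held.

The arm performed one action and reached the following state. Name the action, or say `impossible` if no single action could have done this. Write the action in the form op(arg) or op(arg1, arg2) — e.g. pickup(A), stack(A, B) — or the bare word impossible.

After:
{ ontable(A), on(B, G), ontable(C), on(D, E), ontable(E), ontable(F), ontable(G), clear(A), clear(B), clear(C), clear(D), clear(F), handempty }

target: towers=[A; C; E/D; F; G/B] holding=-
        putdown(D) → towers=[A; C; D; E; F; G/B] holding=-
       stack(D, B) → towers=[A; C; E; F; G/B/D] holding=-
       stack(D, F) → towers=[A; C; E; F/D; G/B] holding=-
       stack(D, A) → towers=[A/D; C; E; F; G/B] holding=-
       stack(D, E) → towers=[A; C; E/D; F; G/B] holding=-  ← match
       stack(D, C) → towers=[A; C/D; E; F; G/B] holding=-

stack(D, E)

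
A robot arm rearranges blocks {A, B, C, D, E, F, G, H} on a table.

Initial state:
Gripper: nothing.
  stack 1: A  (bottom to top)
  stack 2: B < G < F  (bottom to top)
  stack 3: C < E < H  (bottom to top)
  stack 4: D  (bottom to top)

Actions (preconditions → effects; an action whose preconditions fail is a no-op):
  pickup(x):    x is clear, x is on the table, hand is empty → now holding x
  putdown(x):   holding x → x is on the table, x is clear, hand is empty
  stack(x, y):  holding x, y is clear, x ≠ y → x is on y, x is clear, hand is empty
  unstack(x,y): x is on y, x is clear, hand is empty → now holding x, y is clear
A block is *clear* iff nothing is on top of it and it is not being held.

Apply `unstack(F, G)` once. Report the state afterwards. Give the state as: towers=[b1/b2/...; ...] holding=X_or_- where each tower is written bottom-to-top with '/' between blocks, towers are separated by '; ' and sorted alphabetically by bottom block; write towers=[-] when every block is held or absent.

before: towers=[A; B/G/F; C/E/H; D] holding=-
pre[unstack(F, G)]: on(F,G) ✓, clear(F) ✓, handempty ✓
all met → apply unstack(F, G)
after:  towers=[A; B/G; C/E/H; D] holding=F

towers=[A; B/G; C/E/H; D] holding=F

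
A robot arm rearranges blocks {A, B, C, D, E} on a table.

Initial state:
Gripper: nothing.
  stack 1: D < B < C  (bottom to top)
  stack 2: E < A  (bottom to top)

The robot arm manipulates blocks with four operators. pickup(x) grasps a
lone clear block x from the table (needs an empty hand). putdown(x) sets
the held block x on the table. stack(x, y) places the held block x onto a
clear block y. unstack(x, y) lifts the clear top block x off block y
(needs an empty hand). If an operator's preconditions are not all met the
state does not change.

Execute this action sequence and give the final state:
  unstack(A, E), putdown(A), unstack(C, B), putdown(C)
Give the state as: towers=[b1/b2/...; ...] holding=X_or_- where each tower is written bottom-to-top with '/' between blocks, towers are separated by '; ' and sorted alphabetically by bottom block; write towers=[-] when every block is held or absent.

towers=[A; C; D/B; E] holding=-

step 1 (unstack(A, E)): towers=[D/B/C; E] holding=A
step 2 (putdown(A)): towers=[A; D/B/C; E] holding=-
step 3 (unstack(C, B)): towers=[A; D/B; E] holding=C
step 4 (putdown(C)): towers=[A; C; D/B; E] holding=-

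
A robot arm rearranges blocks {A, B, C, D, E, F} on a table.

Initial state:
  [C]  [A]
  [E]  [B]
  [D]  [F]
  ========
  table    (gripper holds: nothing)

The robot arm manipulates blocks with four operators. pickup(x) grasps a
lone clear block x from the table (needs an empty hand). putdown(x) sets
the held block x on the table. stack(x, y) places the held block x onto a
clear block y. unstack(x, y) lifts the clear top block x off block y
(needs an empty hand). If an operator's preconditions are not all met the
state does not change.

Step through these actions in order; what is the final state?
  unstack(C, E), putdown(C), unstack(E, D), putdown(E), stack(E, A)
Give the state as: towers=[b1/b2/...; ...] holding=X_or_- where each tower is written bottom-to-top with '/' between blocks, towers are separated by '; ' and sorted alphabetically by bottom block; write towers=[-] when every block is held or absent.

step 1 (unstack(C, E)): towers=[D/E; F/B/A] holding=C
step 2 (putdown(C)): towers=[C; D/E; F/B/A] holding=-
step 3 (unstack(E, D)): towers=[C; D; F/B/A] holding=E
step 4 (putdown(E)): towers=[C; D; E; F/B/A] holding=-
step 5 (stack(E, A)) [no-op]: towers=[C; D; E; F/B/A] holding=-

towers=[C; D; E; F/B/A] holding=-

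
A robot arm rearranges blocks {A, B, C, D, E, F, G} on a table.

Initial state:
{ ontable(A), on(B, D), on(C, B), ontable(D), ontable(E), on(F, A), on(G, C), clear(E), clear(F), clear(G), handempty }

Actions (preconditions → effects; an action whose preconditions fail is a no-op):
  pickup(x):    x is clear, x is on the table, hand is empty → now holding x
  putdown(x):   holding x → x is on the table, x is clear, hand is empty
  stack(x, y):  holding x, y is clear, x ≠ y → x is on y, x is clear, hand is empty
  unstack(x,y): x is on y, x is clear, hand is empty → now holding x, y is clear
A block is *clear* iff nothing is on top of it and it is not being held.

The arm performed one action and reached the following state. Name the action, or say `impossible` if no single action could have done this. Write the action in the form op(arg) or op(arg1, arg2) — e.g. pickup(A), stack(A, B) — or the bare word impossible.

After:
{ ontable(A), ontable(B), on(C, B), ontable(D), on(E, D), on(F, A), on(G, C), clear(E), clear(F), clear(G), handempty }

target: towers=[A/F; B/C/G; D/E] holding=-
     unstack(F, A) → towers=[A; D/B/C/G; E] holding=F
     unstack(G, C) → towers=[A/F; D/B/C; E] holding=G
         pickup(E) → towers=[A/F; D/B/C/G] holding=E
none of the 3 applicable actions match → impossible

impossible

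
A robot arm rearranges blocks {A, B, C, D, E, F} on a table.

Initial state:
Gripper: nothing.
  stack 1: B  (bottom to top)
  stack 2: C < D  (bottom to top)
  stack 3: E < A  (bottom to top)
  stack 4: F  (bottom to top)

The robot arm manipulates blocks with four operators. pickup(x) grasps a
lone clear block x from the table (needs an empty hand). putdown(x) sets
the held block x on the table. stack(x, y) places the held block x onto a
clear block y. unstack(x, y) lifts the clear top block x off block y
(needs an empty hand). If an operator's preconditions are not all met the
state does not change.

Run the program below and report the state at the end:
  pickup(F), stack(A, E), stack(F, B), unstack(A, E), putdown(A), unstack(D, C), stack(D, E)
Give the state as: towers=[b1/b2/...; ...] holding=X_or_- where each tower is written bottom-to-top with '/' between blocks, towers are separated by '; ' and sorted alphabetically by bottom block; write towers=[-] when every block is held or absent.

step 1 (pickup(F)): towers=[B; C/D; E/A] holding=F
step 2 (stack(A, E)) [no-op]: towers=[B; C/D; E/A] holding=F
step 3 (stack(F, B)): towers=[B/F; C/D; E/A] holding=-
step 4 (unstack(A, E)): towers=[B/F; C/D; E] holding=A
step 5 (putdown(A)): towers=[A; B/F; C/D; E] holding=-
step 6 (unstack(D, C)): towers=[A; B/F; C; E] holding=D
step 7 (stack(D, E)): towers=[A; B/F; C; E/D] holding=-

towers=[A; B/F; C; E/D] holding=-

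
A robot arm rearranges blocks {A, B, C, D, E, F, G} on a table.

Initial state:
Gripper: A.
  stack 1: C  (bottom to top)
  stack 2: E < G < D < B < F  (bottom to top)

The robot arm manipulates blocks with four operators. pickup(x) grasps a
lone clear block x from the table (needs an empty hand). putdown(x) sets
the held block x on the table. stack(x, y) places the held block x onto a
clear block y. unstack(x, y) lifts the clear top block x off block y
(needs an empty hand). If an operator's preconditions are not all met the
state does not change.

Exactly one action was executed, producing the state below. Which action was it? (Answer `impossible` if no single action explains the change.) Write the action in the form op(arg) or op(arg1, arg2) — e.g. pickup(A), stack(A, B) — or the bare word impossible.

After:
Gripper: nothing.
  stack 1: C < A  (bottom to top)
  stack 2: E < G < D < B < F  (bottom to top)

stack(A, C)

target: towers=[C/A; E/G/D/B/F] holding=-
        putdown(A) → towers=[A; C; E/G/D/B/F] holding=-
       stack(A, F) → towers=[C; E/G/D/B/F/A] holding=-
       stack(A, C) → towers=[C/A; E/G/D/B/F] holding=-  ← match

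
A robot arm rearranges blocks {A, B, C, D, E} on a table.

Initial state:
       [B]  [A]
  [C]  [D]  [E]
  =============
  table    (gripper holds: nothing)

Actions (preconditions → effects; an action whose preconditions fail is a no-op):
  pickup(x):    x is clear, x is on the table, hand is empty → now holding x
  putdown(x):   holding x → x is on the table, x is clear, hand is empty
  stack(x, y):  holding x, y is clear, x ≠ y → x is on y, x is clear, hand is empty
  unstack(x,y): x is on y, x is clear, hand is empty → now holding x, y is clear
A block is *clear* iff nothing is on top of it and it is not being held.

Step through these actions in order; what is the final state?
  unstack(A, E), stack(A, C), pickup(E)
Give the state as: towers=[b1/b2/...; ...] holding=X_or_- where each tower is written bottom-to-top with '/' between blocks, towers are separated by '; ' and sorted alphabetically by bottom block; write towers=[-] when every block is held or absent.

towers=[C/A; D/B] holding=E

step 1 (unstack(A, E)): towers=[C; D/B; E] holding=A
step 2 (stack(A, C)): towers=[C/A; D/B; E] holding=-
step 3 (pickup(E)): towers=[C/A; D/B] holding=E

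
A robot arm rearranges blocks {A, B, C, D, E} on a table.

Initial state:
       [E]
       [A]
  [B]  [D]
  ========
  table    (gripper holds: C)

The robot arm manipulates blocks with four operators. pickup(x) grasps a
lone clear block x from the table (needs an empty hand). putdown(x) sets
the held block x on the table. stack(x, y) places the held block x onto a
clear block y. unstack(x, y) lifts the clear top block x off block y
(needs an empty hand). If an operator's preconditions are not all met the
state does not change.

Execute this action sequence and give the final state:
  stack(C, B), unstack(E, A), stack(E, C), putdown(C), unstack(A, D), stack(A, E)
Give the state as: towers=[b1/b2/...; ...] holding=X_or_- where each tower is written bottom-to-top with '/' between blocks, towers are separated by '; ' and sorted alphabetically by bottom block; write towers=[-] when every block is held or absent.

towers=[B/C/E/A; D] holding=-

step 1 (stack(C, B)): towers=[B/C; D/A/E] holding=-
step 2 (unstack(E, A)): towers=[B/C; D/A] holding=E
step 3 (stack(E, C)): towers=[B/C/E; D/A] holding=-
step 4 (putdown(C)) [no-op]: towers=[B/C/E; D/A] holding=-
step 5 (unstack(A, D)): towers=[B/C/E; D] holding=A
step 6 (stack(A, E)): towers=[B/C/E/A; D] holding=-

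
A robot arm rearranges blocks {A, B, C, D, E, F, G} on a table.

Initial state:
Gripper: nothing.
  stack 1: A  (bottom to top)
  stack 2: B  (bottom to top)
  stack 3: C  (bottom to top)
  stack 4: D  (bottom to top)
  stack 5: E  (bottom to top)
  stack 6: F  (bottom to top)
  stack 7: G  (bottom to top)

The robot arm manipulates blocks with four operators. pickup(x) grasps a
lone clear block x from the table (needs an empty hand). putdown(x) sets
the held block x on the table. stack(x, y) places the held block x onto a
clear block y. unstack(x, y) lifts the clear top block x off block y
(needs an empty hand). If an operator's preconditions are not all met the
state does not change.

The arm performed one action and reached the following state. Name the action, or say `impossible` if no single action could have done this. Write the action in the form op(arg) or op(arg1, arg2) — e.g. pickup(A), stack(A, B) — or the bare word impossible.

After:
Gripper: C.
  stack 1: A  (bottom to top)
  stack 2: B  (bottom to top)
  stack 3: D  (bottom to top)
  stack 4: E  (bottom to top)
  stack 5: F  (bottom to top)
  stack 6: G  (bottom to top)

pickup(C)

target: towers=[A; B; D; E; F; G] holding=C
         pickup(B) → towers=[A; C; D; E; F; G] holding=B
         pickup(F) → towers=[A; B; C; D; E; G] holding=F
         pickup(G) → towers=[A; B; C; D; E; F] holding=G
         pickup(D) → towers=[A; B; C; E; F; G] holding=D
         pickup(A) → towers=[B; C; D; E; F; G] holding=A
         pickup(E) → towers=[A; B; C; D; F; G] holding=E
         pickup(C) → towers=[A; B; D; E; F; G] holding=C  ← match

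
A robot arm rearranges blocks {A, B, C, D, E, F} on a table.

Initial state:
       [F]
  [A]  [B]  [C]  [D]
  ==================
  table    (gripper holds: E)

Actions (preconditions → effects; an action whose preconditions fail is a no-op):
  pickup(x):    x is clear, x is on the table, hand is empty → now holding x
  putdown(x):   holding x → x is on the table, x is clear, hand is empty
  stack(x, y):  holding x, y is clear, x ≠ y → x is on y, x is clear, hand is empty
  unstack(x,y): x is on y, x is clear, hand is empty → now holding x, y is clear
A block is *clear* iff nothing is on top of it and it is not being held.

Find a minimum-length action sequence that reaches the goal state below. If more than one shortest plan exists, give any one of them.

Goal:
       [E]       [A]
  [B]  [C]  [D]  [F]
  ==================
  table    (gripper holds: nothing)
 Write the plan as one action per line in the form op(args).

stack(E, C)
unstack(F, B)
putdown(F)
pickup(A)
stack(A, F)

step 1 (stack(E, C)): towers=[A; B/F; C/E; D] holding=-
step 2 (unstack(F, B)): towers=[A; B; C/E; D] holding=F
step 3 (putdown(F)): towers=[A; B; C/E; D; F] holding=-
step 4 (pickup(A)): towers=[B; C/E; D; F] holding=A
step 5 (stack(A, F)): towers=[B; C/E; D; F/A] holding=-
goal check: towers=[B; C/E; D; F/A] holding=- — reached (length 5, optimal by BFS)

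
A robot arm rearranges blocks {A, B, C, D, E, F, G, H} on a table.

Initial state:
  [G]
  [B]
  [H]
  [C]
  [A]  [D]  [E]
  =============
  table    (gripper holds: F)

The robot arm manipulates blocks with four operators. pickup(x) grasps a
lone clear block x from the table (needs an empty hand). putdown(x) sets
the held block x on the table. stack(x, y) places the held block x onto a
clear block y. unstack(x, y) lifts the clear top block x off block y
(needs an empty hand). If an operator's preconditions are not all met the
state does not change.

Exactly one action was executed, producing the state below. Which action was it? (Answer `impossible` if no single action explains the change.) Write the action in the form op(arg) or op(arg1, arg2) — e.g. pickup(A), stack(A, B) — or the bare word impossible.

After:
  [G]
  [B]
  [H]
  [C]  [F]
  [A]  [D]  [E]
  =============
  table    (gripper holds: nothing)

target: towers=[A/C/H/B/G; D/F; E] holding=-
        putdown(F) → towers=[A/C/H/B/G; D; E; F] holding=-
       stack(F, G) → towers=[A/C/H/B/G/F; D; E] holding=-
       stack(F, E) → towers=[A/C/H/B/G; D; E/F] holding=-
       stack(F, D) → towers=[A/C/H/B/G; D/F; E] holding=-  ← match

stack(F, D)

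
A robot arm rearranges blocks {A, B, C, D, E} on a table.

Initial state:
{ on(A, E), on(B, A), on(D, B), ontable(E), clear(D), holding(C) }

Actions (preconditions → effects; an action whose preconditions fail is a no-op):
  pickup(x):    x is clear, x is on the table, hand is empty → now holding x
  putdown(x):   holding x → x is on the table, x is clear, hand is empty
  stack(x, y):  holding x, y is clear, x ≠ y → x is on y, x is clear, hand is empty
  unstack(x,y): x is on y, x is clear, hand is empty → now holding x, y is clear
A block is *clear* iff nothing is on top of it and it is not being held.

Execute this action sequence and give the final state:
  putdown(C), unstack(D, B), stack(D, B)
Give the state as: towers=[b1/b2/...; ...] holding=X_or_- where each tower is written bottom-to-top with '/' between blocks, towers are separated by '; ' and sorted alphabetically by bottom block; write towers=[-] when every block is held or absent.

step 1 (putdown(C)): towers=[C; E/A/B/D] holding=-
step 2 (unstack(D, B)): towers=[C; E/A/B] holding=D
step 3 (stack(D, B)): towers=[C; E/A/B/D] holding=-

towers=[C; E/A/B/D] holding=-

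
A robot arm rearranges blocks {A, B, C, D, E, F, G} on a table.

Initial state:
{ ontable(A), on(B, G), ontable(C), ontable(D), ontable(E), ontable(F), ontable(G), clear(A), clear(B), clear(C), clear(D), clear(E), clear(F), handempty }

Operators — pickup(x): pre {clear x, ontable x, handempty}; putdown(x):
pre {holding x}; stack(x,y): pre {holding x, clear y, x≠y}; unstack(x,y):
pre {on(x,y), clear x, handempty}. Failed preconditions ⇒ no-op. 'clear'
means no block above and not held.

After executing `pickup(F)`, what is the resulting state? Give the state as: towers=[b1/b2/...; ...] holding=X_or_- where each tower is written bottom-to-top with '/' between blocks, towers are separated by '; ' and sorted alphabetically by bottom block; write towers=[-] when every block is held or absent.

before: towers=[A; C; D; E; F; G/B] holding=-
pre[pickup(F)]: clear(F) ok, ontable(F) ok, handempty ok
all met → apply pickup(F)
after:  towers=[A; C; D; E; G/B] holding=F

towers=[A; C; D; E; G/B] holding=F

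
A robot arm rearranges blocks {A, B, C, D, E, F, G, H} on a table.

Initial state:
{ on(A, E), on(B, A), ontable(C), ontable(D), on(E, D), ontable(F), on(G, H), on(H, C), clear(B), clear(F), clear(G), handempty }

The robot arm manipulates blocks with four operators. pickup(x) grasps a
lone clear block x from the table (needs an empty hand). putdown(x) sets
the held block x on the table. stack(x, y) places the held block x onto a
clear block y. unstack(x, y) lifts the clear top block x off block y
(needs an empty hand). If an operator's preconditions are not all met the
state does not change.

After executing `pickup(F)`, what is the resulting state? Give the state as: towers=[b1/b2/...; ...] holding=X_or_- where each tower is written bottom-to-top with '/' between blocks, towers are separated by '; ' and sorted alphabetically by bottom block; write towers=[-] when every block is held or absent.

towers=[C/H/G; D/E/A/B] holding=F

before: towers=[C/H/G; D/E/A/B; F] holding=-
pre[pickup(F)]: clear(F) yes, ontable(F) yes, handempty yes
all met → apply pickup(F)
after:  towers=[C/H/G; D/E/A/B] holding=F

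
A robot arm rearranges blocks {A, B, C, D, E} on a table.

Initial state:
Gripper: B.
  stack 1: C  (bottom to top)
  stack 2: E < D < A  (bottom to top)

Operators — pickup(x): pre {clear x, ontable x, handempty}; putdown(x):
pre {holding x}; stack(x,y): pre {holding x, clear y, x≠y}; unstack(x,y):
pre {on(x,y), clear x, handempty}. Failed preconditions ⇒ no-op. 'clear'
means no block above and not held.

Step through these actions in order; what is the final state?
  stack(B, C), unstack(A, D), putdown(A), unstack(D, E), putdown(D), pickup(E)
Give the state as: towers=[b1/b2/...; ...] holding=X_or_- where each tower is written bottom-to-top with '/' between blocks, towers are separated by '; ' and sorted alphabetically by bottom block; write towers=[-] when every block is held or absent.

towers=[A; C/B; D] holding=E

step 1 (stack(B, C)): towers=[C/B; E/D/A] holding=-
step 2 (unstack(A, D)): towers=[C/B; E/D] holding=A
step 3 (putdown(A)): towers=[A; C/B; E/D] holding=-
step 4 (unstack(D, E)): towers=[A; C/B; E] holding=D
step 5 (putdown(D)): towers=[A; C/B; D; E] holding=-
step 6 (pickup(E)): towers=[A; C/B; D] holding=E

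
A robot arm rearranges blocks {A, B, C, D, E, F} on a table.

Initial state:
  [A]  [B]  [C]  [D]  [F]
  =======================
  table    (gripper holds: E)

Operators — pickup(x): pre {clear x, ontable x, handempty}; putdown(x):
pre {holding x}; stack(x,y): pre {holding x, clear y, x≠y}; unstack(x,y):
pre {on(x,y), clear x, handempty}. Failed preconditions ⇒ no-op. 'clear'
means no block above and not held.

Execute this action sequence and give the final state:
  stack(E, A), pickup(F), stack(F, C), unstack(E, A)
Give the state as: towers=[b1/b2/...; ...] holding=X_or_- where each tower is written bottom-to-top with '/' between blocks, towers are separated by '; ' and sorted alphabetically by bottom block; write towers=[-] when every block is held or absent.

step 1 (stack(E, A)): towers=[A/E; B; C; D; F] holding=-
step 2 (pickup(F)): towers=[A/E; B; C; D] holding=F
step 3 (stack(F, C)): towers=[A/E; B; C/F; D] holding=-
step 4 (unstack(E, A)): towers=[A; B; C/F; D] holding=E

towers=[A; B; C/F; D] holding=E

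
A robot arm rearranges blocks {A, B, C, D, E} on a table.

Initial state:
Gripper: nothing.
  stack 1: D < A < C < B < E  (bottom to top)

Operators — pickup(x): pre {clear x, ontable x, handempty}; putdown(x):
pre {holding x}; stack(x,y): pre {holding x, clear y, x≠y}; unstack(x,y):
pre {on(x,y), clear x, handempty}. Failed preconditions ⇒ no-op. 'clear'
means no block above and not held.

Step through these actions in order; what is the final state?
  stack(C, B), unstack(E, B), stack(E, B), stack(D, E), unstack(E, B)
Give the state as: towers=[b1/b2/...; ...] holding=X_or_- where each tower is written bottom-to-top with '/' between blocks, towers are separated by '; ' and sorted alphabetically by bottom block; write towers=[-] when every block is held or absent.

step 1 (stack(C, B)) [no-op]: towers=[D/A/C/B/E] holding=-
step 2 (unstack(E, B)): towers=[D/A/C/B] holding=E
step 3 (stack(E, B)): towers=[D/A/C/B/E] holding=-
step 4 (stack(D, E)) [no-op]: towers=[D/A/C/B/E] holding=-
step 5 (unstack(E, B)): towers=[D/A/C/B] holding=E

towers=[D/A/C/B] holding=E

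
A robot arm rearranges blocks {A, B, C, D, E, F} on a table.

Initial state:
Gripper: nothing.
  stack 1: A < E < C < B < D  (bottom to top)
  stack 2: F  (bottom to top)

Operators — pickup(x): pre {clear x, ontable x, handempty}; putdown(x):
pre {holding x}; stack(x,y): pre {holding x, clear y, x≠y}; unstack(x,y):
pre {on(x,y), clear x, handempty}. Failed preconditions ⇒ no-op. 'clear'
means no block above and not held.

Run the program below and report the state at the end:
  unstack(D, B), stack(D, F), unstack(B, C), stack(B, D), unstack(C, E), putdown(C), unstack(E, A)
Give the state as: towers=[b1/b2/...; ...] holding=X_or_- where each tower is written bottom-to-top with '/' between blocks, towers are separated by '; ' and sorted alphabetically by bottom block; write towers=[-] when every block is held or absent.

towers=[A; C; F/D/B] holding=E

step 1 (unstack(D, B)): towers=[A/E/C/B; F] holding=D
step 2 (stack(D, F)): towers=[A/E/C/B; F/D] holding=-
step 3 (unstack(B, C)): towers=[A/E/C; F/D] holding=B
step 4 (stack(B, D)): towers=[A/E/C; F/D/B] holding=-
step 5 (unstack(C, E)): towers=[A/E; F/D/B] holding=C
step 6 (putdown(C)): towers=[A/E; C; F/D/B] holding=-
step 7 (unstack(E, A)): towers=[A; C; F/D/B] holding=E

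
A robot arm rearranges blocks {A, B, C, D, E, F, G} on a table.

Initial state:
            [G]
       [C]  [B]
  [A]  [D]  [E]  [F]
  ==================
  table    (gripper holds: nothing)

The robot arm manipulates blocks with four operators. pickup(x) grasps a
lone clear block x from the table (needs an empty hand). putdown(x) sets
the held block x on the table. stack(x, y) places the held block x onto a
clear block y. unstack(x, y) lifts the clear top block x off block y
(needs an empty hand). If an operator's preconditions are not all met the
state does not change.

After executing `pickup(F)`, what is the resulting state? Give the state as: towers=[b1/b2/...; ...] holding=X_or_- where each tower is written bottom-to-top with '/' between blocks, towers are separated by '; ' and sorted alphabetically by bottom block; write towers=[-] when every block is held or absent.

towers=[A; D/C; E/B/G] holding=F

before: towers=[A; D/C; E/B/G; F] holding=-
pre[pickup(F)]: clear(F) ✓, ontable(F) ✓, handempty ✓
all met → apply pickup(F)
after:  towers=[A; D/C; E/B/G] holding=F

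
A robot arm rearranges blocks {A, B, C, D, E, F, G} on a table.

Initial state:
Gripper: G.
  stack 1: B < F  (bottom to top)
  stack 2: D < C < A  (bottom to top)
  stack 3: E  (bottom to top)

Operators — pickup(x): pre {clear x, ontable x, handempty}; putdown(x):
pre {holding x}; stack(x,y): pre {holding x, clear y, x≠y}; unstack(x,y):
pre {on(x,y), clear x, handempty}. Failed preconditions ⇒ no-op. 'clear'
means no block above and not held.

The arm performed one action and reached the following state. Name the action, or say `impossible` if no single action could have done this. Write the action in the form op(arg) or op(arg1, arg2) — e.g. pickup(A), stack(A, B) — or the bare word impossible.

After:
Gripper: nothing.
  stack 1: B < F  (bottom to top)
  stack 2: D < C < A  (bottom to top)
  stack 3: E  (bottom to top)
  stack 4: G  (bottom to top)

target: towers=[B/F; D/C/A; E; G] holding=-
        putdown(G) → towers=[B/F; D/C/A; E; G] holding=-  ← match
       stack(G, F) → towers=[B/F/G; D/C/A; E] holding=-
       stack(G, A) → towers=[B/F; D/C/A/G; E] holding=-
       stack(G, E) → towers=[B/F; D/C/A; E/G] holding=-

putdown(G)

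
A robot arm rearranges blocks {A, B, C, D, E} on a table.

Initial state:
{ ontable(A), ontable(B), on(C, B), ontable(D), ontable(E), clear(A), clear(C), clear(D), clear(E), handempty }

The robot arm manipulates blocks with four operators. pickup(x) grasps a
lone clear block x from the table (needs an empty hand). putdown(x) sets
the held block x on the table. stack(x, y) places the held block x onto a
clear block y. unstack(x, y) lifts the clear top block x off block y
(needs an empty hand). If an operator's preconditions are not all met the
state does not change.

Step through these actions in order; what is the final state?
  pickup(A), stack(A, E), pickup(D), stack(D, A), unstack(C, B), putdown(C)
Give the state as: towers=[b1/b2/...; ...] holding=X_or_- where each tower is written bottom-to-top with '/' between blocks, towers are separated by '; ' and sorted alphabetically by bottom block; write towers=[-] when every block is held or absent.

towers=[B; C; E/A/D] holding=-

step 1 (pickup(A)): towers=[B/C; D; E] holding=A
step 2 (stack(A, E)): towers=[B/C; D; E/A] holding=-
step 3 (pickup(D)): towers=[B/C; E/A] holding=D
step 4 (stack(D, A)): towers=[B/C; E/A/D] holding=-
step 5 (unstack(C, B)): towers=[B; E/A/D] holding=C
step 6 (putdown(C)): towers=[B; C; E/A/D] holding=-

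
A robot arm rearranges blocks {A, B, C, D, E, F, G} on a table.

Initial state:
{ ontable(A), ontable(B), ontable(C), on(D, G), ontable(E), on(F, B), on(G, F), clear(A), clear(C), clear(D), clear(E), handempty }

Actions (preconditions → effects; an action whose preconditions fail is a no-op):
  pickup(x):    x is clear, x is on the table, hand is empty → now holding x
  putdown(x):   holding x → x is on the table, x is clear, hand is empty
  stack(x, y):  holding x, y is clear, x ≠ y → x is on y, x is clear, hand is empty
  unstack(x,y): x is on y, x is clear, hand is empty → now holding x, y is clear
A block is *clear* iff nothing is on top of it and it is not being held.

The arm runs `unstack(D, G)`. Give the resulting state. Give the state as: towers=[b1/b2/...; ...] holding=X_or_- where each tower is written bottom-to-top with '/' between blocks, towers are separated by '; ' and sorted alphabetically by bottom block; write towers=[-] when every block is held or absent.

towers=[A; B/F/G; C; E] holding=D

before: towers=[A; B/F/G/D; C; E] holding=-
pre[unstack(D, G)]: on(D,G) ok, clear(D) ok, handempty ok
all met → apply unstack(D, G)
after:  towers=[A; B/F/G; C; E] holding=D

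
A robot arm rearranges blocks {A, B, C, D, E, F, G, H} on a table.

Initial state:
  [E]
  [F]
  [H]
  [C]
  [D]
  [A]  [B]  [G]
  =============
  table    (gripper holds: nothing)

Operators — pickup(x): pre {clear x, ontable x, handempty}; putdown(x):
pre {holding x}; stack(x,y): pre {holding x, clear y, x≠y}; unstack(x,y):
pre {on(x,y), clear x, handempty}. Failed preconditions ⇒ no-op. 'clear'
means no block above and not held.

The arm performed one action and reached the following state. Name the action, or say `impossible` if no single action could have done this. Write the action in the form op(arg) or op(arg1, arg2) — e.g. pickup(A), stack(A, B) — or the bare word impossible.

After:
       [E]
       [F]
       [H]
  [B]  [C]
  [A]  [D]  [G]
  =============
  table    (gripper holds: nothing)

target: towers=[A/B; D/C/H/F/E; G] holding=-
         pickup(G) → towers=[A/D/C/H/F/E; B] holding=G
     unstack(E, F) → towers=[A/D/C/H/F; B; G] holding=E
         pickup(B) → towers=[A/D/C/H/F/E; G] holding=B
none of the 3 applicable actions match → impossible

impossible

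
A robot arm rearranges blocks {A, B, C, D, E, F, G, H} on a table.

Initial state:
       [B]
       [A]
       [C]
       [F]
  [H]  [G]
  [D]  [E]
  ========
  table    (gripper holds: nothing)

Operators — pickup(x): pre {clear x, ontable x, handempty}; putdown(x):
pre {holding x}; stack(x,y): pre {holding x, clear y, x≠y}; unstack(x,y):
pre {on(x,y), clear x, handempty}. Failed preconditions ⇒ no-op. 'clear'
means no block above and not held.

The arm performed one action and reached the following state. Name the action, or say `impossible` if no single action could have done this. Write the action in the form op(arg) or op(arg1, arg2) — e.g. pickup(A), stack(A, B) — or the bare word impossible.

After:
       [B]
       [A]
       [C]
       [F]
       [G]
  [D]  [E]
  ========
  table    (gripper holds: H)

target: towers=[D; E/G/F/C/A/B] holding=H
     unstack(H, D) → towers=[D; E/G/F/C/A/B] holding=H  ← match
     unstack(B, A) → towers=[D/H; E/G/F/C/A] holding=B

unstack(H, D)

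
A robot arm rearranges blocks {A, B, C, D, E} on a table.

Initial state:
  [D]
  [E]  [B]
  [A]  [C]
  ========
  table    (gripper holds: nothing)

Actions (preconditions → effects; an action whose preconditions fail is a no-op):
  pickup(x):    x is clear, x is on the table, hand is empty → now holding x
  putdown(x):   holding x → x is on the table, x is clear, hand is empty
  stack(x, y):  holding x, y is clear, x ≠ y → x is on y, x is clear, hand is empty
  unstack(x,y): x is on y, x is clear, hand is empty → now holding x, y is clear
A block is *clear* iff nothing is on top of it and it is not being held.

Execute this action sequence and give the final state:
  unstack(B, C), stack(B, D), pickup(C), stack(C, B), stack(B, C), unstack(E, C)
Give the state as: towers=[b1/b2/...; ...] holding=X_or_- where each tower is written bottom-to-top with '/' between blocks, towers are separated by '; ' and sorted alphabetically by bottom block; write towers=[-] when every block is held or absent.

towers=[A/E/D/B/C] holding=-

step 1 (unstack(B, C)): towers=[A/E/D; C] holding=B
step 2 (stack(B, D)): towers=[A/E/D/B; C] holding=-
step 3 (pickup(C)): towers=[A/E/D/B] holding=C
step 4 (stack(C, B)): towers=[A/E/D/B/C] holding=-
step 5 (stack(B, C)) [no-op]: towers=[A/E/D/B/C] holding=-
step 6 (unstack(E, C)) [no-op]: towers=[A/E/D/B/C] holding=-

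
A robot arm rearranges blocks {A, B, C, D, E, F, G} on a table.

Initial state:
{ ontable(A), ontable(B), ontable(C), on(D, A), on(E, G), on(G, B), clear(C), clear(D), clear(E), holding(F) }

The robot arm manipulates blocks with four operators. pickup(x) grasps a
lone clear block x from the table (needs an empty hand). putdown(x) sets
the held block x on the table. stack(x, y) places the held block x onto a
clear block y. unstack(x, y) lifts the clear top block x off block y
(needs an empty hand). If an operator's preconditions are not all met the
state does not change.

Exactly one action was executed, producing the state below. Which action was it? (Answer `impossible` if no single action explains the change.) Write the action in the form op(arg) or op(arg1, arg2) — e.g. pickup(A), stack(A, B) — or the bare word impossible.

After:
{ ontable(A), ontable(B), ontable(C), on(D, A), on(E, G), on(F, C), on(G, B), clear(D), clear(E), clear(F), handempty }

target: towers=[A/D; B/G/E; C/F] holding=-
        putdown(F) → towers=[A/D; B/G/E; C; F] holding=-
       stack(F, D) → towers=[A/D/F; B/G/E; C] holding=-
       stack(F, E) → towers=[A/D; B/G/E/F; C] holding=-
       stack(F, C) → towers=[A/D; B/G/E; C/F] holding=-  ← match

stack(F, C)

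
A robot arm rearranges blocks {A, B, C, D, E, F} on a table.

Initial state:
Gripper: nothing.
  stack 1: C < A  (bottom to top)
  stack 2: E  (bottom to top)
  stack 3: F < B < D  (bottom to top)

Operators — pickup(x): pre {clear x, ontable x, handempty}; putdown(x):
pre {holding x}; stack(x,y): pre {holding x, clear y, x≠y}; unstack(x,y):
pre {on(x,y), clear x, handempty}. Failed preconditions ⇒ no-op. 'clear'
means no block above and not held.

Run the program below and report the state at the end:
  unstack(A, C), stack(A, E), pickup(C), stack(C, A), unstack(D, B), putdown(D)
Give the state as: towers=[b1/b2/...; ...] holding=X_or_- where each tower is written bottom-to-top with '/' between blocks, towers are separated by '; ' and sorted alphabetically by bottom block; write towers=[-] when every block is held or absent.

step 1 (unstack(A, C)): towers=[C; E; F/B/D] holding=A
step 2 (stack(A, E)): towers=[C; E/A; F/B/D] holding=-
step 3 (pickup(C)): towers=[E/A; F/B/D] holding=C
step 4 (stack(C, A)): towers=[E/A/C; F/B/D] holding=-
step 5 (unstack(D, B)): towers=[E/A/C; F/B] holding=D
step 6 (putdown(D)): towers=[D; E/A/C; F/B] holding=-

towers=[D; E/A/C; F/B] holding=-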